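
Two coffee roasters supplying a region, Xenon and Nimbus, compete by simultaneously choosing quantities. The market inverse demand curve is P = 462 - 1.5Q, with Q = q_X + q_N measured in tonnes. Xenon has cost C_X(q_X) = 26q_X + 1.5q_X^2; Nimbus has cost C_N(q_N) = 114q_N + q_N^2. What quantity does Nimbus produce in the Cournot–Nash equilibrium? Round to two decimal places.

51.68

Xenon's profit: π_X = (462 - 1.5Q)q_X - (26q_X + (3/2)q_X²). Setting ∂π_X/∂q_X = 0: 436 - 6q_X - (3/2)(q_N) = 0.
Nimbus's first-order condition: 348 - 5q_N - (3/2)(q_X) = 0.
Best responses: q_X = (436 - (3/2)q_N)/6, q_N = (348 - (3/2)q_X)/5.
Solving the pair: q_X = 59.7477, q_N = 1912/37.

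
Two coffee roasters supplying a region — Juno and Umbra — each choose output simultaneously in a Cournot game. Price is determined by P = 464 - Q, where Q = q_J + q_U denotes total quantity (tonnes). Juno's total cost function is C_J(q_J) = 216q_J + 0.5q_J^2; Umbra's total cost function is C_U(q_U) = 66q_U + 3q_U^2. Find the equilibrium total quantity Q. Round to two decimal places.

Juno's profit: π_J = (464 - Q)q_J - (216q_J + (1/2)q_J²). Setting ∂π_J/∂q_J = 0: 248 - 3q_J - (q_U) = 0.
Umbra's profit: π_U = (464 - Q)q_U - (66q_U + 3q_U²). Setting ∂π_U/∂q_U = 0: 398 - 8q_U - (q_J) = 0.
Rearranging gives the reaction functions q_J = (248 - q_U)/3 and q_U = (398 - q_J)/8.
Solving the pair: q_J = 1586/23, q_U = 946/23.
Total output Q = 1586/23 + 946/23 = 110.0870.

110.09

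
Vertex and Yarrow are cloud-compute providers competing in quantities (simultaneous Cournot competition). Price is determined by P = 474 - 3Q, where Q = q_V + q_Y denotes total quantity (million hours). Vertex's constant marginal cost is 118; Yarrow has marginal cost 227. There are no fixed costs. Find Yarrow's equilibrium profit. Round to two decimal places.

Vertex's profit: π_V = (474 - 3Q)q_V - (118q_V). Setting ∂π_V/∂q_V = 0: 356 - 6q_V - 3(q_Y) = 0.
Yarrow's first-order condition: 247 - 6q_Y - 3(q_V) = 0.
Rearranging gives the reaction functions q_V = (356 - 3q_Y)/6 and q_Y = (247 - 3q_V)/6.
Substituting one into the other gives q_V = 155/3 and q_Y = 46/3.
Price P = 474 - 3·67 = 273.
Yarrow's profit: (273 - 227)·(46/3) = 705.3333.

705.33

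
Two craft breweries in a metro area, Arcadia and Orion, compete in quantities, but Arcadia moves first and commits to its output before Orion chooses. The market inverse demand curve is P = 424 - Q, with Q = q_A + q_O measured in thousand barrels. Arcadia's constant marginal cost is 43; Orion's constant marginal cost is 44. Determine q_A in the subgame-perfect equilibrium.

Solve by backward induction. Given q_A, the follower Orion maximises π_O = (424 - q_A - q_O)q_O - 44q_O.
Setting the follower's marginal profit to zero, 380 - q_A - 2q_O = 0, i.e. q_O = (380 - q_A)/2.
The leader anticipates this reaction. Substituting into P = 424 - Q gives P = 234 - (1/2)q_A, so π_A = (234 - (1/2)q_A)q_A - 43q_A.
Maximising: ∂π_A/∂q_A = 191 - q_A = 0, giving q_A = 191.
Then q_O = (380 - 191)/2 = 189/2.

191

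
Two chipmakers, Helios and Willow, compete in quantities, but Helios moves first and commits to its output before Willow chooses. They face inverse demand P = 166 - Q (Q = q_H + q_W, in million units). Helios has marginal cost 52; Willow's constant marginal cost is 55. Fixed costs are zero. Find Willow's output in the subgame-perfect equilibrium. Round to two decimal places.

26.25

Solve by backward induction. Given q_H, the follower Willow maximises π_W = (166 - q_H - q_W)q_W - 55q_W.
Follower FOC: 111 - q_H - 2q_W = 0, so q_W(q_H) = (111 - q_H)/2.
The leader anticipates this reaction. Substituting into P = 166 - Q gives P = 221/2 - (1/2)q_H, so π_H = (221/2 - (1/2)q_H)q_H - 52q_H.
The leader's first-order condition 117/2 - q_H = 0 yields q_H = 117/2.
Then q_W = (111 - 117/2)/2 = 105/4.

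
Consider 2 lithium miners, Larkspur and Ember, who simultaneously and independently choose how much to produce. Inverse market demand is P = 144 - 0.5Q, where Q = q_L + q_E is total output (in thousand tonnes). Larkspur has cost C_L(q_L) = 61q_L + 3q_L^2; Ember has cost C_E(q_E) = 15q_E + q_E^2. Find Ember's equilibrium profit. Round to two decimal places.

2585.63

Larkspur's profit: π_L = (144 - 0.5Q)q_L - (61q_L + 3q_L²). Setting ∂π_L/∂q_L = 0: 83 - 7q_L - (1/2)(q_E) = 0.
Ember's profit: π_E = (144 - 0.5Q)q_E - (15q_E + q_E²). Setting ∂π_E/∂q_E = 0: 129 - 3q_E - (1/2)(q_L) = 0.
Best responses: q_L = (83 - (1/2)q_E)/7, q_E = (129 - (1/2)q_L)/3.
Substituting one into the other gives q_L = 738/83 and q_E = 41.5181.
Price P = 144 - (1/2)·50.4096 = 118.7952.
Ember's profit: 118.7952·41.5181 - 15·41.5181 - 41.5181² = 2585.6255.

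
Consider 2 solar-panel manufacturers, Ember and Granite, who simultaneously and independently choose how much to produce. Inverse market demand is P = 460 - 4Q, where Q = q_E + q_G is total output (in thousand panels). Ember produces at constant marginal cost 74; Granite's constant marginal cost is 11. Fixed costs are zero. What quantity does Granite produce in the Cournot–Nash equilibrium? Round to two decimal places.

Ember's profit: π_E = (460 - 4Q)q_E - (74q_E). Setting ∂π_E/∂q_E = 0: 386 - 8q_E - 4(q_G) = 0.
Granite's first-order condition: 449 - 8q_G - 4(q_E) = 0.
Rearranging gives the reaction functions q_E = (386 - 4q_G)/8 and q_G = (449 - 4q_E)/8.
Solving the pair: q_E = 323/12, q_G = 128/3.

42.67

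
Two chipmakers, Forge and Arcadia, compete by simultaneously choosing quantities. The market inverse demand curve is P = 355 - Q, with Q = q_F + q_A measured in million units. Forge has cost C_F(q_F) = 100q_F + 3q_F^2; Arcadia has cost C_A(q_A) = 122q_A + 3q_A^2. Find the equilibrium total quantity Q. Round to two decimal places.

54.22

Forge's profit: π_F = (355 - Q)q_F - (100q_F + 3q_F²). Setting ∂π_F/∂q_F = 0: 255 - 8q_F - (q_A) = 0.
Arcadia's profit: π_A = (355 - Q)q_A - (122q_A + 3q_A²). Setting ∂π_A/∂q_A = 0: 233 - 8q_A - (q_F) = 0.
Rearranging gives the reaction functions q_F = (255 - q_A)/8 and q_A = (233 - q_F)/8.
Substituting one into the other gives q_F = 1807/63 and q_A = 1609/63.
Total output Q = 1807/63 + 1609/63 = 488/9.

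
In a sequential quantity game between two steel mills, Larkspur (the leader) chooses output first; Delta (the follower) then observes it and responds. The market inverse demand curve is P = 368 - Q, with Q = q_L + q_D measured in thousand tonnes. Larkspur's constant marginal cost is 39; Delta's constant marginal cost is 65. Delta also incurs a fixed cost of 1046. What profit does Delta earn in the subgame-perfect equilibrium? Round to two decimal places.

2891.56

Solve by backward induction. Given q_L, the follower Delta maximises π_D = (368 - q_L - q_D)q_D - 65q_D.
∂π_D/∂q_D = 303 - q_L - 2q_D = 0 gives the reaction function q_D = (303 - q_L)/2.
Larkspur substitutes q_D(q_L) into its own profit: π_L = q_L(368 - q_L - (303 - q_L)/2) - 39q_L = (433/2 - (1/2)q_L)q_L - 39q_L.
Maximising: ∂π_L/∂q_L = 355/2 - q_L = 0, giving q_L = 355/2.
Then q_D = (303 - 355/2)/2 = 251/4.
Price P = 368 - 961/4 = 511/4.
Delta's profit: (511/4 - 65)·(251/4) - 1046 = 2891.5625.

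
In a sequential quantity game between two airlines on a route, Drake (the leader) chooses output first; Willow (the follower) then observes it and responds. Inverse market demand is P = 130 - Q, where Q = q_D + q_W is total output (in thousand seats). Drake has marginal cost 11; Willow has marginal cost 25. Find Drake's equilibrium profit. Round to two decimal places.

Solve by backward induction. Given q_D, the follower Willow maximises π_W = (130 - q_D - q_W)q_W - 25q_W.
Setting the follower's marginal profit to zero, 105 - q_D - 2q_W = 0, i.e. q_W = (105 - q_D)/2.
The leader anticipates this reaction. Substituting into P = 130 - Q gives P = 155/2 - (1/2)q_D, so π_D = (155/2 - (1/2)q_D)q_D - 11q_D.
The leader's first-order condition 133/2 - q_D = 0 yields q_D = 133/2.
Then q_W = (105 - 133/2)/2 = 77/4.
Price P = 130 - 343/4 = 177/4.
Drake's profit: (177/4 - 11)·(133/2) = 2211.1250.

2211.13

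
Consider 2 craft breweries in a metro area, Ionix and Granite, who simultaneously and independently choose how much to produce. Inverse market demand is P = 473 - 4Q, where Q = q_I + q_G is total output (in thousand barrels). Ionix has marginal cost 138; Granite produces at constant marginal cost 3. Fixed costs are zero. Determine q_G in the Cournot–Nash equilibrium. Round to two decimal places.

Ionix's profit: π_I = (473 - 4Q)q_I - (138q_I). Setting ∂π_I/∂q_I = 0: 335 - 8q_I - 4(q_G) = 0.
Granite's first-order condition: 470 - 8q_G - 4(q_I) = 0.
Rearranging gives the reaction functions q_I = (335 - 4q_G)/8 and q_G = (470 - 4q_I)/8.
Substituting one into the other gives q_I = 50/3 and q_G = 605/12.

50.42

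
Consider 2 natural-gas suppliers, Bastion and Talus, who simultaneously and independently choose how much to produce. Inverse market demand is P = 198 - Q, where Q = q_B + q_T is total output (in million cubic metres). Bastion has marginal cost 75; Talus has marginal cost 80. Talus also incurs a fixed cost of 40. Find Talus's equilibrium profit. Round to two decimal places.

1378.78

Bastion's profit: π_B = (198 - Q)q_B - (75q_B). Setting ∂π_B/∂q_B = 0: 123 - 2q_B - (q_T) = 0.
Talus's profit: π_T = (198 - Q)q_T - (80q_T). Setting ∂π_T/∂q_T = 0: 118 - 2q_T - (q_B) = 0.
Rearranging gives the reaction functions q_B = (123 - q_T)/2 and q_T = (118 - q_B)/2.
Substituting one into the other gives q_B = 128/3 and q_T = 113/3.
Price P = 198 - 241/3 = 353/3.
Talus's profit: (353/3 - 80)·(113/3) - 40 = 1378.7778.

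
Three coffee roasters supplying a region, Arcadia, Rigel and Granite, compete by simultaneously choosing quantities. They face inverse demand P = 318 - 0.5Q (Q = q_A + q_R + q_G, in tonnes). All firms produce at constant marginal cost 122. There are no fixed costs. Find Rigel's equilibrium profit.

Each firm earns π_i = (318 - 0.5Q)q_i - 122q_i.
Setting ∂π_i/∂q_i = 0 with rivals' quantities fixed: 196 - q_i - (1/2)·Σ_{j≠i} q_j = 0.
With identical firms every q_j equals q_i, so Σ_{j≠i} q_j = 2q_i and 196 = 2q_i, giving q_i = 98.
Price P = 318 - (1/2)·294 = 171.
Rigel's profit: (171 - 122)·98 = 4802.

4802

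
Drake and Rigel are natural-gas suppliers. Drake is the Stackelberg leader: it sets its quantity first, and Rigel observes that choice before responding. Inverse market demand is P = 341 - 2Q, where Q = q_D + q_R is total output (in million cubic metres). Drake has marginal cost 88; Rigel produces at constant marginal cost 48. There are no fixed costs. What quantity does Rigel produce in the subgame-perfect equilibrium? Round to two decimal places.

46.63

Solve by backward induction. Given q_D, the follower Rigel maximises π_R = (341 - 2q_D - 2q_R)q_R - 48q_R.
Follower FOC: 293 - 2q_D - 4q_R = 0, so q_R(q_D) = (293 - 2q_D)/4.
Drake substitutes q_R(q_D) into its own profit: π_D = q_D(341 - 2q_D - (293 - 2q_D)/2) - 88q_D = (389/2 - q_D)q_D - 88q_D.
Maximising: ∂π_D/∂q_D = 213/2 - 2q_D = 0, giving q_D = 213/4.
Then q_R = (293 - 2·(213/4))/4 = 373/8.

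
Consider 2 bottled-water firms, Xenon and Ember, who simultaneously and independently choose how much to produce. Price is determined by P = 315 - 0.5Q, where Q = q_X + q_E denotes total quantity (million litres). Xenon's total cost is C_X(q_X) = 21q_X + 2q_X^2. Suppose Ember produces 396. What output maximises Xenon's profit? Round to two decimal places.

With the rival's output fixed at 396, Xenon's profit is π_X = (315 - (1/2)·396 - (1/2)q_X)q_X - (21q_X + 2q_X²) = (117 - (1/2)q_X)q_X - (21q_X + 2q_X²).
∂π_X/∂q_X = 96 - 5q_X = 0, so q_X = 96/5.

19.20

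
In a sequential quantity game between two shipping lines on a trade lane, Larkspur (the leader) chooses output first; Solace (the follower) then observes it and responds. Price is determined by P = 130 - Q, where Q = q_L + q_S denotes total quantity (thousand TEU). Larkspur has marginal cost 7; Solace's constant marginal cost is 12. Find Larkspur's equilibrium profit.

Solve by backward induction. Given q_L, the follower Solace maximises π_S = (130 - q_L - q_S)q_S - 12q_S.
∂π_S/∂q_S = 118 - q_L - 2q_S = 0 gives the reaction function q_S = (118 - q_L)/2.
Larkspur substitutes q_S(q_L) into its own profit: π_L = q_L(130 - q_L - (118 - q_L)/2) - 7q_L = (71 - (1/2)q_L)q_L - 7q_L.
Leader FOC: 64 - q_L = 0, so q_L = 64.
Then q_S = (118 - 64)/2 = 27.
Price P = 130 - 91 = 39.
Larkspur's profit: (39 - 7)·64 = 2048.

2048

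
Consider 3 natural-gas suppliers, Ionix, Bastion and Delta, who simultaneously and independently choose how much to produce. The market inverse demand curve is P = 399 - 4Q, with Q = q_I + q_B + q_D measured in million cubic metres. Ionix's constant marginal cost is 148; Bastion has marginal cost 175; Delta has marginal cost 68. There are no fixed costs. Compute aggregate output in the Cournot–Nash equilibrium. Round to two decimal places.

50.38

Ionix's profit: π_I = (399 - 4Q)q_I - (148q_I). Setting ∂π_I/∂q_I = 0: 251 - 8q_I - 4(q_B + q_D) = 0.
Bastion's profit: π_B = (399 - 4Q)q_B - (175q_B). Setting ∂π_B/∂q_B = 0: 224 - 8q_B - 4(q_I + q_D) = 0.
Delta's profit: π_D = (399 - 4Q)q_D - (68q_D). Setting ∂π_D/∂q_D = 0: 331 - 8q_D - 4(q_I + q_B) = 0.
Summing all 3 equations gives 806 − 16Q = 0, hence Q = 403/8.
Back-substituting: q_I = (251 − 403/2)/4 = 99/8, q_B = (224 − 403/2)/4 = 45/8, q_D = (331 − 403/2)/4 = 259/8.
Total output Q = 99/8 + 45/8 + 259/8 = 403/8.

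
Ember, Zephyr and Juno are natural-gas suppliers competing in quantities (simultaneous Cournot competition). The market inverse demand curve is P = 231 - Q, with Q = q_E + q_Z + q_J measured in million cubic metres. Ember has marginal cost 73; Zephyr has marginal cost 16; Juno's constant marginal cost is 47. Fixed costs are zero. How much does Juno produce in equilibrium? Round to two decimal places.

Ember's profit: π_E = (231 - Q)q_E - (73q_E). Setting ∂π_E/∂q_E = 0: 158 - 2q_E - (q_Z + q_J) = 0.
Zephyr's first-order condition: 215 - 2q_Z - (q_E + q_J) = 0.
Juno's first-order condition: 184 - 2q_J - (q_E + q_Z) = 0.
Adding the 3 conditions: 557 − 2Q − 2Q = 0, i.e. Q = 557/4.
Back-substituting: q_E = (158 − 557/4) = 75/4, q_Z = (215 − 557/4) = 303/4, q_J = (184 − 557/4) = 179/4.

44.75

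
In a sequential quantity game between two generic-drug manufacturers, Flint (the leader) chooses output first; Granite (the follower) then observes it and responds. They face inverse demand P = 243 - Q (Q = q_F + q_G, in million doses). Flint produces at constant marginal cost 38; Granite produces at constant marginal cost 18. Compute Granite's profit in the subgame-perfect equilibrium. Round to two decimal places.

The follower Granite best-responds to any q_F: π_G = (243 - Q)q_G - 18q_G.
Setting the follower's marginal profit to zero, 225 - q_F - 2q_G = 0, i.e. q_G = (225 - q_F)/2.
Flint substitutes q_G(q_F) into its own profit: π_F = q_F(243 - q_F - (225 - q_F)/2) - 38q_F = (261/2 - (1/2)q_F)q_F - 38q_F.
Leader FOC: 185/2 - q_F = 0, so q_F = 185/2.
Then q_G = (225 - 185/2)/2 = 265/4.
Price P = 243 - 635/4 = 337/4.
Granite's profit: (337/4 - 18)·(265/4) = 4389.0625.

4389.06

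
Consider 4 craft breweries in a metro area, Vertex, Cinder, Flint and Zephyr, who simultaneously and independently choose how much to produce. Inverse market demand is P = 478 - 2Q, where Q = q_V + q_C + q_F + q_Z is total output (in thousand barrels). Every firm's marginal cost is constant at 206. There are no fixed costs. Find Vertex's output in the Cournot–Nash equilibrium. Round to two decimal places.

27.20

A representative firm's profit is π_i = q_i(478 - 2Q) - 206q_i.
Setting ∂π_i/∂q_i = 0 with rivals' quantities fixed: 272 - 4q_i - 2·Σ_{j≠i} q_j = 0.
With identical firms every q_j equals q_i, so Σ_{j≠i} q_j = 3q_i and 272 = 10q_i, giving q_i = 136/5.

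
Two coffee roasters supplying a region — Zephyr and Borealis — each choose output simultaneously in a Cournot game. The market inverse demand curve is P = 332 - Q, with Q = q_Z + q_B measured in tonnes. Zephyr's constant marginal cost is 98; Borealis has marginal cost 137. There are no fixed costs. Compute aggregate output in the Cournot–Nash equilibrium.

143

Zephyr's profit: π_Z = (332 - Q)q_Z - (98q_Z). Setting ∂π_Z/∂q_Z = 0: 234 - 2q_Z - (q_B) = 0.
Borealis's profit: π_B = (332 - Q)q_B - (137q_B). Setting ∂π_B/∂q_B = 0: 195 - 2q_B - (q_Z) = 0.
So q_Z = (234 - q_B)/2 and q_B = (195 - q_Z)/2.
Solving the pair: q_Z = 91, q_B = 52.
Total output Q = 91 + 52 = 143.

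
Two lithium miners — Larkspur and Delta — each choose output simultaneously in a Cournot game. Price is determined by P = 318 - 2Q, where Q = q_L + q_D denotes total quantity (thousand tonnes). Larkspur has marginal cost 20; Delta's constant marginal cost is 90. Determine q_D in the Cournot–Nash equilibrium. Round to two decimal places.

Larkspur's profit: π_L = (318 - 2Q)q_L - (20q_L). Setting ∂π_L/∂q_L = 0: 298 - 4q_L - 2(q_D) = 0.
Delta's profit: π_D = (318 - 2Q)q_D - (90q_D). Setting ∂π_D/∂q_D = 0: 228 - 4q_D - 2(q_L) = 0.
Best responses: q_L = (298 - 2q_D)/4, q_D = (228 - 2q_L)/4.
Solving the pair: q_L = 184/3, q_D = 79/3.

26.33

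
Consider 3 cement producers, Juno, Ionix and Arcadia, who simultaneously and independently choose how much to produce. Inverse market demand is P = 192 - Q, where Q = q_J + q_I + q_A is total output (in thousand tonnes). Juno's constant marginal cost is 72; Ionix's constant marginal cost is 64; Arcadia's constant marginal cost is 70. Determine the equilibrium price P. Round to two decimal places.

Juno's profit: π_J = (192 - Q)q_J - (72q_J). Setting ∂π_J/∂q_J = 0: 120 - 2q_J - (q_I + q_A) = 0.
Ionix's first-order condition: 128 - 2q_I - (q_J + q_A) = 0.
Arcadia's first-order condition: 122 - 2q_A - (q_J + q_I) = 0.
Adding the 3 first-order conditions: 370 − 4Q = 0, so Q = 185/2.
Back-substituting: q_J = (120 − 185/2) = 55/2, q_I = (128 − 185/2) = 71/2, q_A = (122 − 185/2) = 59/2.
Total output Q = 185/2, so price P = 192 - 185/2 = 199/2.

99.50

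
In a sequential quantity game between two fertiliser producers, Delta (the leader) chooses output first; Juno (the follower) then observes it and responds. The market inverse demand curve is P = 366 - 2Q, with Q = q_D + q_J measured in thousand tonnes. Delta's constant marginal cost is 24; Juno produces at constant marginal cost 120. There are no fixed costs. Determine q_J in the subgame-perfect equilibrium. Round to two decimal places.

6.75

The follower Juno best-responds to any q_D: π_J = (366 - 2Q)q_J - 120q_J.
Setting the follower's marginal profit to zero, 246 - 2q_D - 4q_J = 0, i.e. q_J = (246 - 2q_D)/4.
Delta substitutes q_J(q_D) into its own profit: π_D = q_D(366 - 2q_D - (246 - 2q_D)/2) - 24q_D = (243 - q_D)q_D - 24q_D.
Leader FOC: 219 - 2q_D = 0, so q_D = 219/2.
Then q_J = (246 - 2·(219/2))/4 = 27/4.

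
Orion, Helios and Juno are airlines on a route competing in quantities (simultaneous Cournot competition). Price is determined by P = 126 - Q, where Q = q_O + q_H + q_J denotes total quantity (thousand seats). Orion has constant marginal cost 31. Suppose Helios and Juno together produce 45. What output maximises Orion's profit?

25

With rivals' combined output fixed at 45, Orion's profit is π_O = (126 - 45 - q_O)q_O - (31q_O) = (81 - q_O)q_O - (31q_O).
∂π_O/∂q_O = 50 - 2q_O = 0, so q_O = 25.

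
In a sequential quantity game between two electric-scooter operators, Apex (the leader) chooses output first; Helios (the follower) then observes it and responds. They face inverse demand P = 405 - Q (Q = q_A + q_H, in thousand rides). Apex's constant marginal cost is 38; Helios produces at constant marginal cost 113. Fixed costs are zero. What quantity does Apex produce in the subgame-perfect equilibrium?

Solve by backward induction. Given q_A, the follower Helios maximises π_H = (405 - q_A - q_H)q_H - 113q_H.
∂π_H/∂q_H = 292 - q_A - 2q_H = 0 gives the reaction function q_H = (292 - q_A)/2.
Apex substitutes q_H(q_A) into its own profit: π_A = q_A(405 - q_A - (292 - q_A)/2) - 38q_A = (259 - (1/2)q_A)q_A - 38q_A.
Maximising: ∂π_A/∂q_A = 221 - q_A = 0, giving q_A = 221.
Then q_H = (292 - 221)/2 = 71/2.

221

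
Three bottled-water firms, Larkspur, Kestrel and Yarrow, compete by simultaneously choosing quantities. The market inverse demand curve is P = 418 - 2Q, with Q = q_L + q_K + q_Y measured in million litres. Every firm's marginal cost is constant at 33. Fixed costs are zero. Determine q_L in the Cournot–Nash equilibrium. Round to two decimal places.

A representative firm's profit is π_i = q_i(418 - 2Q) - 33q_i.
Setting ∂π_i/∂q_i = 0 with rivals' quantities fixed: 385 - 4q_i - 2·Σ_{j≠i} q_j = 0.
With identical firms every q_j equals q_i, so Σ_{j≠i} q_j = 2q_i and 385 = 8q_i, giving q_i = 385/8.

48.13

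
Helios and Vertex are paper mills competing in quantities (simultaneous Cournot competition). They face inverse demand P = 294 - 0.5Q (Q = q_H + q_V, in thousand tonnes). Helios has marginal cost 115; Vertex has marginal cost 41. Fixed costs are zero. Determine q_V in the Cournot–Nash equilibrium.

218

Helios's profit: π_H = (294 - 0.5Q)q_H - (115q_H). Setting ∂π_H/∂q_H = 0: 179 - q_H - (1/2)(q_V) = 0.
Vertex's first-order condition: 253 - q_V - (1/2)(q_H) = 0.
So q_H = (179 - (1/2)q_V) and q_V = (253 - (1/2)q_H).
Solving the pair: q_H = 70, q_V = 218.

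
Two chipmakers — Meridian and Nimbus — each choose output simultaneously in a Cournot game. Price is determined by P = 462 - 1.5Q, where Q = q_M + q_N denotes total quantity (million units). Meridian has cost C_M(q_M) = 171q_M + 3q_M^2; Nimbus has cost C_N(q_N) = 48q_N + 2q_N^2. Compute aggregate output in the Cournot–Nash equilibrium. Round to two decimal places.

Meridian's profit: π_M = (462 - 1.5Q)q_M - (171q_M + 3q_M²). Setting ∂π_M/∂q_M = 0: 291 - 9q_M - (3/2)(q_N) = 0.
Nimbus's first-order condition: 414 - 7q_N - (3/2)(q_M) = 0.
Rearranging gives the reaction functions q_M = (291 - (3/2)q_N)/9 and q_N = (414 - (3/2)q_M)/7.
Substituting one into the other gives q_M = 1888/81 and q_N = 1462/27.
Total output Q = 1888/81 + 1462/27 = 77.4568.

77.46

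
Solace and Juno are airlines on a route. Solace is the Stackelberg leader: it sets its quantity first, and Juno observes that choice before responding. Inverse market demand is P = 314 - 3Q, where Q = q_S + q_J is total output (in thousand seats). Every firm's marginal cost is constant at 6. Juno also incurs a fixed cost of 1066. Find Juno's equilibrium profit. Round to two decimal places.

The follower Juno best-responds to any q_S: π_J = (314 - 3Q)q_J - 6q_J.
∂π_J/∂q_J = 308 - 3q_S - 6q_J = 0 gives the reaction function q_J = (308 - 3q_S)/6.
Solace substitutes q_J(q_S) into its own profit: π_S = q_S(314 - 3q_S - (308 - 3q_S)/2) - 6q_S = (160 - (3/2)q_S)q_S - 6q_S.
Leader FOC: 154 - 3q_S = 0, so q_S = 154/3.
Then q_J = (308 - 3·(154/3))/6 = 77/3.
Price P = 314 - 3·77 = 83.
Juno's profit: (83 - 6)·(77/3) - 1066 = 910.3333.

910.33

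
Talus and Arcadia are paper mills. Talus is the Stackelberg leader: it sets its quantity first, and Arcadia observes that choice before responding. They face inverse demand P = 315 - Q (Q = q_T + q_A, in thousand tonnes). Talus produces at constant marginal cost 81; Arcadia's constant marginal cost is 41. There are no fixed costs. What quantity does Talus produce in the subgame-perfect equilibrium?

The follower Arcadia best-responds to any q_T: π_A = (315 - Q)q_A - 41q_A.
Setting the follower's marginal profit to zero, 274 - q_T - 2q_A = 0, i.e. q_A = (274 - q_T)/2.
The leader anticipates this reaction. Substituting into P = 315 - Q gives P = 178 - (1/2)q_T, so π_T = (178 - (1/2)q_T)q_T - 81q_T.
Leader FOC: 97 - q_T = 0, so q_T = 97.
Then q_A = (274 - 97)/2 = 177/2.

97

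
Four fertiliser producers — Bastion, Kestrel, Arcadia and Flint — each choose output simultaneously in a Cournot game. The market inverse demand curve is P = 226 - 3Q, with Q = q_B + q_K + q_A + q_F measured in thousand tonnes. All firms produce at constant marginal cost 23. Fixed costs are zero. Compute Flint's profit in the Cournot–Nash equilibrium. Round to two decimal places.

Each firm earns π_i = (226 - 3Q)q_i - 23q_i.
Setting ∂π_i/∂q_i = 0 with rivals' quantities fixed: 203 - 6q_i - 3·Σ_{j≠i} q_j = 0.
By symmetry each firm produces the same amount; substituting Σ_{j≠i} q_j = 3q_i yields q_i = 203/15.
Price P = 226 - 3·(812/15) = 318/5.
Flint's profit: (318/5 - 23)·(203/15) = 549.4533.

549.45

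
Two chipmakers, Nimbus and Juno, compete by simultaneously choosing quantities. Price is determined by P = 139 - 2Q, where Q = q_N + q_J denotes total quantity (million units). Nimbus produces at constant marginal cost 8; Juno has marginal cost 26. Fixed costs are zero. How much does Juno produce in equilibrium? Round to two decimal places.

Nimbus's profit: π_N = (139 - 2Q)q_N - (8q_N). Setting ∂π_N/∂q_N = 0: 131 - 4q_N - 2(q_J) = 0.
Juno's first-order condition: 113 - 4q_J - 2(q_N) = 0.
Rearranging gives the reaction functions q_N = (131 - 2q_J)/4 and q_J = (113 - 2q_N)/4.
Solving the pair: q_N = 149/6, q_J = 95/6.

15.83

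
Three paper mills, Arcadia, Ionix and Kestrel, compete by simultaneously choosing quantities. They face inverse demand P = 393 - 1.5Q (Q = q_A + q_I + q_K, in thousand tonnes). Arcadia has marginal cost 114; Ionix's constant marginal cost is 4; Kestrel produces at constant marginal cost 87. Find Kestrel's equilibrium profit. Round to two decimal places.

2604.17

Arcadia's profit: π_A = (393 - 1.5Q)q_A - (114q_A). Setting ∂π_A/∂q_A = 0: 279 - 3q_A - (3/2)(q_I + q_K) = 0.
Ionix's profit: π_I = (393 - 1.5Q)q_I - (4q_I). Setting ∂π_I/∂q_I = 0: 389 - 3q_I - (3/2)(q_A + q_K) = 0.
Kestrel's profit: π_K = (393 - 1.5Q)q_K - (87q_K). Setting ∂π_K/∂q_K = 0: 306 - 3q_K - (3/2)(q_A + q_I) = 0.
Adding the 3 first-order conditions: 974 − 6Q = 0, so Q = 487/3.
Back-substituting: q_A = (279 − 487/2)/(3/2) = 71/3, q_I = (389 − 487/2)/(3/2) = 97, q_K = (306 − 487/2)/(3/2) = 125/3.
Price P = 393 - (3/2)·(487/3) = 299/2.
Kestrel's profit: (299/2 - 87)·(125/3) = 2604.1667.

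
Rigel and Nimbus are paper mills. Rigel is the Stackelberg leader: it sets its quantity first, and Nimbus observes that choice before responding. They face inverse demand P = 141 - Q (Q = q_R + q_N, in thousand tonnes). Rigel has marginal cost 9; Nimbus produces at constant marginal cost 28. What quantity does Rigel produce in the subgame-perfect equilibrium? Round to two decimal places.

75.50

Solve by backward induction. Given q_R, the follower Nimbus maximises π_N = (141 - q_R - q_N)q_N - 28q_N.
∂π_N/∂q_N = 113 - q_R - 2q_N = 0 gives the reaction function q_N = (113 - q_R)/2.
The leader anticipates this reaction. Substituting into P = 141 - Q gives P = 169/2 - (1/2)q_R, so π_R = (169/2 - (1/2)q_R)q_R - 9q_R.
Leader FOC: 151/2 - q_R = 0, so q_R = 151/2.
Then q_N = (113 - 151/2)/2 = 75/4.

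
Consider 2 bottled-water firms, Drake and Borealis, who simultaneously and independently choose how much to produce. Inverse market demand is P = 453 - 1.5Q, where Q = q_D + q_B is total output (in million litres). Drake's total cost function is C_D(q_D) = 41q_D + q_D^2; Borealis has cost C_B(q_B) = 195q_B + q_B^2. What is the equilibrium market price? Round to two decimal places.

298.38

Drake's profit: π_D = (453 - 1.5Q)q_D - (41q_D + q_D²). Setting ∂π_D/∂q_D = 0: 412 - 5q_D - (3/2)(q_B) = 0.
Borealis's profit: π_B = (453 - 1.5Q)q_B - (195q_B + q_B²). Setting ∂π_B/∂q_B = 0: 258 - 5q_B - (3/2)(q_D) = 0.
Rearranging gives the reaction functions q_D = (412 - (3/2)q_B)/5 and q_B = (258 - (3/2)q_D)/5.
Solving the pair: q_D = 956/13, q_B = 384/13.
Total output Q = 1340/13, so price P = 453 - (3/2)·(1340/13) = 298.3846.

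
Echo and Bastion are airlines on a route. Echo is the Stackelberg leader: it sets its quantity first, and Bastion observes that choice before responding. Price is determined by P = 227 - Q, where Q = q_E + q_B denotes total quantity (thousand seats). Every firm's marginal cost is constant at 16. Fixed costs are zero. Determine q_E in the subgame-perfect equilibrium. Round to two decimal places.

105.50

Solve by backward induction. Given q_E, the follower Bastion maximises π_B = (227 - q_E - q_B)q_B - 16q_B.
Setting the follower's marginal profit to zero, 211 - q_E - 2q_B = 0, i.e. q_B = (211 - q_E)/2.
Echo substitutes q_B(q_E) into its own profit: π_E = q_E(227 - q_E - (211 - q_E)/2) - 16q_E = (243/2 - (1/2)q_E)q_E - 16q_E.
The leader's first-order condition 211/2 - q_E = 0 yields q_E = 211/2.
Then q_B = (211 - 211/2)/2 = 211/4.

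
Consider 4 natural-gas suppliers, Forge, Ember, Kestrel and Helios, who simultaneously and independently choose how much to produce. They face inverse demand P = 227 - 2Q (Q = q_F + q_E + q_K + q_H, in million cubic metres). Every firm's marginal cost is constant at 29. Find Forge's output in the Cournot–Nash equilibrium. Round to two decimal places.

19.80

A representative firm's profit is π_i = q_i(227 - 2Q) - 29q_i.
First-order condition (treating rivals' output as given): 198 - 4q_i - 2·Σ_{j≠i} q_j = 0.
By symmetry each firm produces the same amount; substituting Σ_{j≠i} q_j = 3q_i yields q_i = 198/10 = 99/5.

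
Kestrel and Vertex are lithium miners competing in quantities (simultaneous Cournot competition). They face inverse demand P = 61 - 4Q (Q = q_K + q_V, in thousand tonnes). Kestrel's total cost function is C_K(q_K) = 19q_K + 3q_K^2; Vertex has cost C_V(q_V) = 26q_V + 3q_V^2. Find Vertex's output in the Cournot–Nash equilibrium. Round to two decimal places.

1.79

Kestrel's profit: π_K = (61 - 4Q)q_K - (19q_K + 3q_K²). Setting ∂π_K/∂q_K = 0: 42 - 14q_K - 4(q_V) = 0.
Vertex's profit: π_V = (61 - 4Q)q_V - (26q_V + 3q_V²). Setting ∂π_V/∂q_V = 0: 35 - 14q_V - 4(q_K) = 0.
Best responses: q_K = (42 - 4q_V)/14, q_V = (35 - 4q_K)/14.
Solving the pair: q_K = 112/45, q_V = 161/90.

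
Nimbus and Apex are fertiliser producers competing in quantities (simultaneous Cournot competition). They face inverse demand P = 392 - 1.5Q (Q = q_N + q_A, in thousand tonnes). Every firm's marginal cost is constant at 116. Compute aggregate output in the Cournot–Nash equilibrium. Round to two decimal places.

122.67

A representative firm's profit is π_i = q_i(392 - 1.5Q) - 116q_i.
Setting ∂π_i/∂q_i = 0 with rivals' quantities fixed: 276 - 3q_i - (3/2)q_j = 0.
With identical firms every q_j equals q_i, so q_j = q_i and 276 = (9/2)q_i, giving q_i = 184/3.
Total output Q = 184/3 + 184/3 = 368/3.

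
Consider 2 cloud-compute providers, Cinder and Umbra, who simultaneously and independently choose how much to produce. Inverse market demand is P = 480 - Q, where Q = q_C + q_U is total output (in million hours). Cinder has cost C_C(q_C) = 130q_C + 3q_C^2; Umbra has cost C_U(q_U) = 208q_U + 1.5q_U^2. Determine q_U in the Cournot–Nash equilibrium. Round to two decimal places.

Cinder's profit: π_C = (480 - Q)q_C - (130q_C + 3q_C²). Setting ∂π_C/∂q_C = 0: 350 - 8q_C - (q_U) = 0.
Umbra's profit: π_U = (480 - Q)q_U - (208q_U + (3/2)q_U²). Setting ∂π_U/∂q_U = 0: 272 - 5q_U - (q_C) = 0.
Rearranging gives the reaction functions q_C = (350 - q_U)/8 and q_U = (272 - q_C)/5.
Substituting one into the other gives q_C = 1478/39 and q_U = 1826/39.

46.82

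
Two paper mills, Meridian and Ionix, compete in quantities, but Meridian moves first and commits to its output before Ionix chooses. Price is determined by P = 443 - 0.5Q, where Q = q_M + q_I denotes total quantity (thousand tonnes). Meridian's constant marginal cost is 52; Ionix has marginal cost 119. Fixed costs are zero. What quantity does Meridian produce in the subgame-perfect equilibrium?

Solve by backward induction. Given q_M, the follower Ionix maximises π_I = (443 - (1/2)q_M - (1/2)q_I)q_I - 119q_I.
Setting the follower's marginal profit to zero, 324 - (1/2)q_M - q_I = 0, i.e. q_I = (324 - (1/2)q_M).
Meridian substitutes q_I(q_M) into its own profit: π_M = q_M(443 - (1/2)q_M - (324 - (1/2)q_M)/2) - 52q_M = (281 - (1/4)q_M)q_M - 52q_M.
Leader FOC: 229 - (1/2)q_M = 0, so q_M = 458.
Then q_I = (324 - (1/2)·458) = 95.

458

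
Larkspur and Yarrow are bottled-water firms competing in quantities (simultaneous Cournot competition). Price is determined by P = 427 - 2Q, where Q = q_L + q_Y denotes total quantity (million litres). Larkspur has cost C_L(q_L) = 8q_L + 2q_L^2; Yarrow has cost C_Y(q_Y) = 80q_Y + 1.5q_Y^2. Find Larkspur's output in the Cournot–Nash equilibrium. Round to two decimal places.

Larkspur's profit: π_L = (427 - 2Q)q_L - (8q_L + 2q_L²). Setting ∂π_L/∂q_L = 0: 419 - 8q_L - 2(q_Y) = 0.
Yarrow's profit: π_Y = (427 - 2Q)q_Y - (80q_Y + (3/2)q_Y²). Setting ∂π_Y/∂q_Y = 0: 347 - 7q_Y - 2(q_L) = 0.
So q_L = (419 - 2q_Y)/8 and q_Y = (347 - 2q_L)/7.
Substituting one into the other gives q_L = 43.0577 and q_Y = 969/26.

43.06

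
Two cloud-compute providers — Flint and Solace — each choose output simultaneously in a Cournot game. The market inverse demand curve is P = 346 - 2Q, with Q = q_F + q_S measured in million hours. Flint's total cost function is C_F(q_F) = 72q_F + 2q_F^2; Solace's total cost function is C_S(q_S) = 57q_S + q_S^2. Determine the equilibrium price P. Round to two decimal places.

217.36

Flint's profit: π_F = (346 - 2Q)q_F - (72q_F + 2q_F²). Setting ∂π_F/∂q_F = 0: 274 - 8q_F - 2(q_S) = 0.
Solace's profit: π_S = (346 - 2Q)q_S - (57q_S + q_S²). Setting ∂π_S/∂q_S = 0: 289 - 6q_S - 2(q_F) = 0.
Best responses: q_F = (274 - 2q_S)/8, q_S = (289 - 2q_F)/6.
Substituting one into the other gives q_F = 533/22 and q_S = 441/11.
Total output Q = 1415/22, so price P = 346 - 2·(1415/22) = 217.3636.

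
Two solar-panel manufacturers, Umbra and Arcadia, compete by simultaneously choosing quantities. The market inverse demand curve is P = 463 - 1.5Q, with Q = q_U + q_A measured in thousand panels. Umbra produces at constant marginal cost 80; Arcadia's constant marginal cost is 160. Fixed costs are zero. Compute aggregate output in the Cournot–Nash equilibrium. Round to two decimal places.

Umbra's profit: π_U = (463 - 1.5Q)q_U - (80q_U). Setting ∂π_U/∂q_U = 0: 383 - 3q_U - (3/2)(q_A) = 0.
Arcadia's profit: π_A = (463 - 1.5Q)q_A - (160q_A). Setting ∂π_A/∂q_A = 0: 303 - 3q_A - (3/2)(q_U) = 0.
Rearranging gives the reaction functions q_U = (383 - (3/2)q_A)/3 and q_A = (303 - (3/2)q_U)/3.
Solving the pair: q_U = 926/9, q_A = 446/9.
Total output Q = 926/9 + 446/9 = 1372/9.

152.44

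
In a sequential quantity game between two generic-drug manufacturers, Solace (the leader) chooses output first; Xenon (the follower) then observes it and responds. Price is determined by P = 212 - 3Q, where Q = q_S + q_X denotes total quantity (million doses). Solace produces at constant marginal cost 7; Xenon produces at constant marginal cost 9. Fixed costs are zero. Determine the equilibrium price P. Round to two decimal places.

58.75

Solve by backward induction. Given q_S, the follower Xenon maximises π_X = (212 - 3q_S - 3q_X)q_X - 9q_X.
Setting the follower's marginal profit to zero, 203 - 3q_S - 6q_X = 0, i.e. q_X = (203 - 3q_S)/6.
The leader anticipates this reaction. Substituting into P = 212 - 3Q gives P = 221/2 - (3/2)q_S, so π_S = (221/2 - (3/2)q_S)q_S - 7q_S.
Leader FOC: 207/2 - 3q_S = 0, so q_S = 69/2.
Then q_X = (203 - 3·(69/2))/6 = 199/12.
Total output Q = 613/12, so price P = 212 - 3·(613/12) = 235/4.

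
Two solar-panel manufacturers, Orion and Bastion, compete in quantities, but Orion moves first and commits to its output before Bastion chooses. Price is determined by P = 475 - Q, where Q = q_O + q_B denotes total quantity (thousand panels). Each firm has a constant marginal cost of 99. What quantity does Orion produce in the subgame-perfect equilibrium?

188

The follower Bastion best-responds to any q_O: π_B = (475 - Q)q_B - 99q_B.
∂π_B/∂q_B = 376 - q_O - 2q_B = 0 gives the reaction function q_B = (376 - q_O)/2.
Orion substitutes q_B(q_O) into its own profit: π_O = q_O(475 - q_O - (376 - q_O)/2) - 99q_O = (287 - (1/2)q_O)q_O - 99q_O.
Maximising: ∂π_O/∂q_O = 188 - q_O = 0, giving q_O = 188.
Then q_B = (376 - 188)/2 = 94.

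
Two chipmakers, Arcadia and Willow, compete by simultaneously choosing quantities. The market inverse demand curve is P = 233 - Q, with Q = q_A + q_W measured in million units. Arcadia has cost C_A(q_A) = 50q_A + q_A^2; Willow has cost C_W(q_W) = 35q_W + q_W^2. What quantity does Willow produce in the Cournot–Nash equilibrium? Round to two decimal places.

Arcadia's profit: π_A = (233 - Q)q_A - (50q_A + q_A²). Setting ∂π_A/∂q_A = 0: 183 - 4q_A - (q_W) = 0.
Willow's profit: π_W = (233 - Q)q_W - (35q_W + q_W²). Setting ∂π_W/∂q_W = 0: 198 - 4q_W - (q_A) = 0.
Best responses: q_A = (183 - q_W)/4, q_W = (198 - q_A)/4.
Solving the pair: q_A = 178/5, q_W = 203/5.

40.60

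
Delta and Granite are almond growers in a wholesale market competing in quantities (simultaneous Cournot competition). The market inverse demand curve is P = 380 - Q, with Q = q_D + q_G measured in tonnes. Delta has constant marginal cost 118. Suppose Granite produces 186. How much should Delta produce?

38

With the rival's output fixed at 186, Delta's profit is π_D = (380 - 186 - q_D)q_D - (118q_D) = (194 - q_D)q_D - (118q_D).
∂π_D/∂q_D = 76 - 2q_D = 0, so q_D = 38.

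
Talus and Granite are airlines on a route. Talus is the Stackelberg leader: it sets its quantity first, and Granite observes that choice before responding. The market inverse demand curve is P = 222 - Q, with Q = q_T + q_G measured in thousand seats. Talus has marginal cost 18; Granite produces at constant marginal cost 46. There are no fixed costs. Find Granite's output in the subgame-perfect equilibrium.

The follower Granite best-responds to any q_T: π_G = (222 - Q)q_G - 46q_G.
Follower FOC: 176 - q_T - 2q_G = 0, so q_G(q_T) = (176 - q_T)/2.
The leader anticipates this reaction. Substituting into P = 222 - Q gives P = 134 - (1/2)q_T, so π_T = (134 - (1/2)q_T)q_T - 18q_T.
Leader FOC: 116 - q_T = 0, so q_T = 116.
Then q_G = (176 - 116)/2 = 30.

30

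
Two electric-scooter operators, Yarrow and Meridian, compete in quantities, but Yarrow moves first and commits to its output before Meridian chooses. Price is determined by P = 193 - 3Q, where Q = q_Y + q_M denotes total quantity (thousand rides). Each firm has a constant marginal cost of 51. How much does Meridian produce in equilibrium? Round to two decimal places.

11.83

Solve by backward induction. Given q_Y, the follower Meridian maximises π_M = (193 - 3q_Y - 3q_M)q_M - 51q_M.
Follower FOC: 142 - 3q_Y - 6q_M = 0, so q_M(q_Y) = (142 - 3q_Y)/6.
Yarrow substitutes q_M(q_Y) into its own profit: π_Y = q_Y(193 - 3q_Y - (142 - 3q_Y)/2) - 51q_Y = (122 - (3/2)q_Y)q_Y - 51q_Y.
The leader's first-order condition 71 - 3q_Y = 0 yields q_Y = 71/3.
Then q_M = (142 - 3·(71/3))/6 = 71/6.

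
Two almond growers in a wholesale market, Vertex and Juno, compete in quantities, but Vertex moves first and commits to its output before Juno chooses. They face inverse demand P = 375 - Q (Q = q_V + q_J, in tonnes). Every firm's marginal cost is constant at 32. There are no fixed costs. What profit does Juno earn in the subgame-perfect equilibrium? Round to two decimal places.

7353.06

Solve by backward induction. Given q_V, the follower Juno maximises π_J = (375 - q_V - q_J)q_J - 32q_J.
Follower FOC: 343 - q_V - 2q_J = 0, so q_J(q_V) = (343 - q_V)/2.
Vertex substitutes q_J(q_V) into its own profit: π_V = q_V(375 - q_V - (343 - q_V)/2) - 32q_V = (407/2 - (1/2)q_V)q_V - 32q_V.
Maximising: ∂π_V/∂q_V = 343/2 - q_V = 0, giving q_V = 343/2.
Then q_J = (343 - 343/2)/2 = 343/4.
Price P = 375 - 1029/4 = 471/4.
Juno's profit: (471/4 - 32)·(343/4) = 7353.0625.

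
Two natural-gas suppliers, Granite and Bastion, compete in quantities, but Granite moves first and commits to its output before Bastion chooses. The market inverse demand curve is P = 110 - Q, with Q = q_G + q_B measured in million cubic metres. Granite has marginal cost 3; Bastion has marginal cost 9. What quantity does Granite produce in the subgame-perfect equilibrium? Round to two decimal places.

The follower Bastion best-responds to any q_G: π_B = (110 - Q)q_B - 9q_B.
∂π_B/∂q_B = 101 - q_G - 2q_B = 0 gives the reaction function q_B = (101 - q_G)/2.
Granite substitutes q_B(q_G) into its own profit: π_G = q_G(110 - q_G - (101 - q_G)/2) - 3q_G = (119/2 - (1/2)q_G)q_G - 3q_G.
Maximising: ∂π_G/∂q_G = 113/2 - q_G = 0, giving q_G = 113/2.
Then q_B = (101 - 113/2)/2 = 89/4.

56.50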